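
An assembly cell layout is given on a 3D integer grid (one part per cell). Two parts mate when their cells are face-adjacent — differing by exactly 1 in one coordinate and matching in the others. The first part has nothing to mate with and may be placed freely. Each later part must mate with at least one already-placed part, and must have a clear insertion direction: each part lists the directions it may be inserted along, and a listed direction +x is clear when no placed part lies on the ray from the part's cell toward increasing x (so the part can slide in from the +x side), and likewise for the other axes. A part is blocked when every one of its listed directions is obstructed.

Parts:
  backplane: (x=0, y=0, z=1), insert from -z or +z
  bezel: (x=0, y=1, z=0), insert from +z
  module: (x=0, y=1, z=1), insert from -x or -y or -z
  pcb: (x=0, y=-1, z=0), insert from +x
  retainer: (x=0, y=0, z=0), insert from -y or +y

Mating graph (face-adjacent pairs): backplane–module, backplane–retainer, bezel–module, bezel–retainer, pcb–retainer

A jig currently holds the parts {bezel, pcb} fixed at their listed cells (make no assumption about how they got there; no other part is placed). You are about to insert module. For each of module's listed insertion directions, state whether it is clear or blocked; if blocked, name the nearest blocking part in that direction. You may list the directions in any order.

-x: ray from module(0, 1, 1) has no placed part ⇒ clear
-y: ray from module(0, 1, 1) has no placed part ⇒ clear
-z: nearest on ray is bezel@(0, 1, 0) ⇒ blocked

-x: clear; -y: clear; -z: blocked by bezel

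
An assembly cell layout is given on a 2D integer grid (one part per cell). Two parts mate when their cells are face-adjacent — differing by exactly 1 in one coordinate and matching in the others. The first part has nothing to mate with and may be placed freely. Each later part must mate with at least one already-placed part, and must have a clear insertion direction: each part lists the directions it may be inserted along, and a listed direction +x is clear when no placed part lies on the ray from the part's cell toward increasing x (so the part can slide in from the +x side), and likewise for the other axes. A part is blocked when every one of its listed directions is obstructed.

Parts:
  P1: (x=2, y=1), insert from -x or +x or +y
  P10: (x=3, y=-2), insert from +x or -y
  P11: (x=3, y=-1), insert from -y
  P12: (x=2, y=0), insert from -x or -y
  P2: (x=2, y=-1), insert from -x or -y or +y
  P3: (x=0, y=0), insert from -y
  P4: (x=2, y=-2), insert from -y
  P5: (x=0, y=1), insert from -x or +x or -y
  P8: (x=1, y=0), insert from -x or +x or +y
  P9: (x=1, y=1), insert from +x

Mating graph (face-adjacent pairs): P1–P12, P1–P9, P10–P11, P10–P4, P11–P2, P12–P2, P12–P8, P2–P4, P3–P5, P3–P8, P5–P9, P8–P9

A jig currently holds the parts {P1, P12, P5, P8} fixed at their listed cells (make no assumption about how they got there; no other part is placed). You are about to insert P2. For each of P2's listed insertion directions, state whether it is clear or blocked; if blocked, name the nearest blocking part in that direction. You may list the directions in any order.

-x: ray from P2(2, -1) has no placed part ⇒ clear
-y: ray from P2(2, -1) has no placed part ⇒ clear
+y: nearest on ray is P12@(2, 0) ⇒ blocked

+y: blocked by P12; -x: clear; -y: clear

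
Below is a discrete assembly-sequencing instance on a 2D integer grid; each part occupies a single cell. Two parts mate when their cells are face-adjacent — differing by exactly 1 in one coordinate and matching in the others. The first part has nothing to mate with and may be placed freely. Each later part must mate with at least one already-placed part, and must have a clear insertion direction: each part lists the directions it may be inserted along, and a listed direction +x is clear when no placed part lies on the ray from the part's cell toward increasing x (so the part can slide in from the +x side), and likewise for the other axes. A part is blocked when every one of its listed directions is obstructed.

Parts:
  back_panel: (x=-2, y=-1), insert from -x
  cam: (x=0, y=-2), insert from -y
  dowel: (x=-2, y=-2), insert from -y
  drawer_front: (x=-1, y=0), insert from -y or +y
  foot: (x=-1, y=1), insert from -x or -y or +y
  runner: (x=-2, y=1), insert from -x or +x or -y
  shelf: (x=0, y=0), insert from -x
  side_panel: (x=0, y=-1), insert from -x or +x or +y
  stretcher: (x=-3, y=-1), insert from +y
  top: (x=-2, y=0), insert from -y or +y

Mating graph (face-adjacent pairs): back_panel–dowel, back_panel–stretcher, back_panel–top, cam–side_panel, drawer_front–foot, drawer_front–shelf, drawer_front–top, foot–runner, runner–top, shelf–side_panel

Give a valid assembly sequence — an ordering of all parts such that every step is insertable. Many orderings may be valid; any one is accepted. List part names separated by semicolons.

1. cam@(0, -2) [-y clear] — {cam}
2. side_panel@(0, -1) [-x clear] — {cam, side_panel}
3. shelf@(0, 0) [-x clear] — {cam, shelf, side_panel}
4. drawer_front@(-1, 0) [-y clear] — {cam, drawer_front, shelf, side_panel}
5. foot@(-1, 1) [-x clear] — {cam, drawer_front, foot, shelf, side_panel}
6. runner@(-2, 1) [-x clear] — {cam, drawer_front, foot, runner, shelf, side_panel}
7. top@(-2, 0) [-y clear] — {cam, drawer_front, foot, runner, shelf, side_panel, top}
8. back_panel@(-2, -1) [-x clear] — {back_panel, cam, drawer_front, foot, runner, shelf, side_panel, top}
9. dowel@(-2, -2) [-y clear] — {back_panel, cam, dowel, drawer_front, foot, runner, shelf, side_panel, top}
10. stretcher@(-3, -1) [+y clear] — {back_panel, cam, dowel, drawer_front, foot, runner, shelf, side_panel, stretcher, top}

cam; side_panel; shelf; drawer_front; foot; runner; top; back_panel; dowel; stretcher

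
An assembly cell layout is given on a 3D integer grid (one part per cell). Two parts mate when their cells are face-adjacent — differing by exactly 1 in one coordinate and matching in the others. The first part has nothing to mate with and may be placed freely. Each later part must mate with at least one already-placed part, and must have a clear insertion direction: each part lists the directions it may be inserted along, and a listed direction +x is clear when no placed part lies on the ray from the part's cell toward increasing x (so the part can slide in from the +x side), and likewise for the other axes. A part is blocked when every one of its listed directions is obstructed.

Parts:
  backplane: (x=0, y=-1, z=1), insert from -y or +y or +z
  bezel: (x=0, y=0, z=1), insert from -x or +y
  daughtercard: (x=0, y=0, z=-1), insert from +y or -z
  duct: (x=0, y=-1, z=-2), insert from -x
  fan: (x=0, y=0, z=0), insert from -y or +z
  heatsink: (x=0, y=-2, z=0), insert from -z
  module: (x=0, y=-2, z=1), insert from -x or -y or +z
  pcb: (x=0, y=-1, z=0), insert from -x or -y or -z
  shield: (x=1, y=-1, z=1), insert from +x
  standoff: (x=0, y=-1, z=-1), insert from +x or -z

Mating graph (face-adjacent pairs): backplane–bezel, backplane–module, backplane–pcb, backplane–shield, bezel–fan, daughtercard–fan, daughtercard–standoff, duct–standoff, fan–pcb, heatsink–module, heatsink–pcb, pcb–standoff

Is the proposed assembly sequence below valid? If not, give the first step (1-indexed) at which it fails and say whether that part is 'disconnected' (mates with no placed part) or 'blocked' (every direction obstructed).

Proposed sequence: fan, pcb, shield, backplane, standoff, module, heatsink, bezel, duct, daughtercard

1. fan@(0, 0, 0) [-y clear] — {fan}
2. pcb@(0, -1, 0) [-x clear] — {fan, pcb}
3. shield@(1, -1, 1) — no placed neighbour ⇒ disconnected

Invalid at step 3 (disconnected)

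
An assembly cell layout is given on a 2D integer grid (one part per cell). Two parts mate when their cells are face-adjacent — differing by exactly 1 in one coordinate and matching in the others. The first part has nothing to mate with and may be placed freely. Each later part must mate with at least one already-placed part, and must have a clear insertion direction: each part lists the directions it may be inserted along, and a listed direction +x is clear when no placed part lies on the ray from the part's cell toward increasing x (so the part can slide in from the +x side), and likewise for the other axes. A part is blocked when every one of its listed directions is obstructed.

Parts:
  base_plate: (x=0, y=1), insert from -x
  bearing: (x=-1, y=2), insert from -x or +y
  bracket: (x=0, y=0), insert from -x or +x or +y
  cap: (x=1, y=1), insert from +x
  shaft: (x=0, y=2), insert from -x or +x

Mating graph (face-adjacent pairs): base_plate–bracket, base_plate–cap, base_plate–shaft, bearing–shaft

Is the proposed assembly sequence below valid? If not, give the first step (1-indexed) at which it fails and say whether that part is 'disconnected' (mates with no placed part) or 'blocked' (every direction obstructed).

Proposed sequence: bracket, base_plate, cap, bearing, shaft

1. bracket@(0, 0) [-x clear] — {bracket}
2. base_plate@(0, 1) [-x clear] — {base_plate, bracket}
3. cap@(1, 1) [+x clear] — {base_plate, bracket, cap}
4. bearing@(-1, 2) — no placed neighbour ⇒ disconnected

Invalid at step 4 (disconnected)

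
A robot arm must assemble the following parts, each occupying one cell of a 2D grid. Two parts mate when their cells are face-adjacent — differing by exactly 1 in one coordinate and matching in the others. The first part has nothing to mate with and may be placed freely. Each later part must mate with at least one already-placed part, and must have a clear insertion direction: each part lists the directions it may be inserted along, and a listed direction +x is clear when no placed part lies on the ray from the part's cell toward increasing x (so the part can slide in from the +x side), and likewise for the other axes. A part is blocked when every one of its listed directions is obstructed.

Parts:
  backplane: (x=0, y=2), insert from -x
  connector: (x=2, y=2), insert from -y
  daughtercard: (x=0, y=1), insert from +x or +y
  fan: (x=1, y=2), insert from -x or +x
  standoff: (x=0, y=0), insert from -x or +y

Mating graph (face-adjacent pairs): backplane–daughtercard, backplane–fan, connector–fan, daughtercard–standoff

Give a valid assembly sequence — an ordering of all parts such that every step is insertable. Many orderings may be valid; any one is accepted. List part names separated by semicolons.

daughtercard; backplane; fan; connector; standoff

1. daughtercard@(0, 1) [+x clear] — {daughtercard}
2. backplane@(0, 2) [-x clear] — {backplane, daughtercard}
3. fan@(1, 2) [+x clear] — {backplane, daughtercard, fan}
4. connector@(2, 2) [-y clear] — {backplane, connector, daughtercard, fan}
5. standoff@(0, 0) [-x clear] — {backplane, connector, daughtercard, fan, standoff}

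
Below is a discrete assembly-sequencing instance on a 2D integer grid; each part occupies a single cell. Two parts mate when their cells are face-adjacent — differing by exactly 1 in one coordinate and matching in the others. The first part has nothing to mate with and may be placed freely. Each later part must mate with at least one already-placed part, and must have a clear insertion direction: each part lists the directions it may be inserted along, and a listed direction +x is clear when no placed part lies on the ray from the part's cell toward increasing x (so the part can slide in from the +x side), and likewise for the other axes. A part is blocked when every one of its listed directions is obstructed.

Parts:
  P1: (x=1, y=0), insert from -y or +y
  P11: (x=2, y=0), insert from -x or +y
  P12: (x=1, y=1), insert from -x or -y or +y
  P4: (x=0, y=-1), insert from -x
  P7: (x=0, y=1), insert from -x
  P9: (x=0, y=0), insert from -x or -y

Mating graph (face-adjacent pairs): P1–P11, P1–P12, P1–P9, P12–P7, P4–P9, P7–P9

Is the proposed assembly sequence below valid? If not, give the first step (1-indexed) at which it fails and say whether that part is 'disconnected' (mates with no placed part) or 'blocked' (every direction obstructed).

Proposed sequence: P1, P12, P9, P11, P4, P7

1. P1@(1, 0) [-y clear] — {P1}
2. P12@(1, 1) [-x clear] — {P1, P12}
3. P9@(0, 0) [-x clear] — {P1, P12, P9}
4. P11@(2, 0) [+y clear] — {P1, P11, P12, P9}
5. P4@(0, -1) [-x clear] — {P1, P11, P12, P4, P9}
6. P7@(0, 1) [-x clear] — {P1, P11, P12, P4, P7, P9}

Valid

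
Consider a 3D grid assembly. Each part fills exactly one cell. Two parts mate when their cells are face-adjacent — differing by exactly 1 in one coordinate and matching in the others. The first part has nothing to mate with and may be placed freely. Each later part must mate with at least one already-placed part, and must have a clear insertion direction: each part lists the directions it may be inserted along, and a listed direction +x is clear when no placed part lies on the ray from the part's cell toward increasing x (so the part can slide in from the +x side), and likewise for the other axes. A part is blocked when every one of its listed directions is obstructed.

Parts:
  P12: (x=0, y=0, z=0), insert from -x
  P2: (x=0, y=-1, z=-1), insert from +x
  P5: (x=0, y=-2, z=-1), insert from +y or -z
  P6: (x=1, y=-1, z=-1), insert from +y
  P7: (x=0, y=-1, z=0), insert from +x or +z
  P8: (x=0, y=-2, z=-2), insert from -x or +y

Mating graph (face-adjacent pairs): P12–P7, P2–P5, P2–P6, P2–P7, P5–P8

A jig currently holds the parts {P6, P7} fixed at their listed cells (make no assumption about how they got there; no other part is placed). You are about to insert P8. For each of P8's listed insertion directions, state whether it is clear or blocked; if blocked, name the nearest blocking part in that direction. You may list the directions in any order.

+y: clear; -x: clear

-x: ray from P8(0, -2, -2) has no placed part ⇒ clear
+y: ray from P8(0, -2, -2) has no placed part ⇒ clear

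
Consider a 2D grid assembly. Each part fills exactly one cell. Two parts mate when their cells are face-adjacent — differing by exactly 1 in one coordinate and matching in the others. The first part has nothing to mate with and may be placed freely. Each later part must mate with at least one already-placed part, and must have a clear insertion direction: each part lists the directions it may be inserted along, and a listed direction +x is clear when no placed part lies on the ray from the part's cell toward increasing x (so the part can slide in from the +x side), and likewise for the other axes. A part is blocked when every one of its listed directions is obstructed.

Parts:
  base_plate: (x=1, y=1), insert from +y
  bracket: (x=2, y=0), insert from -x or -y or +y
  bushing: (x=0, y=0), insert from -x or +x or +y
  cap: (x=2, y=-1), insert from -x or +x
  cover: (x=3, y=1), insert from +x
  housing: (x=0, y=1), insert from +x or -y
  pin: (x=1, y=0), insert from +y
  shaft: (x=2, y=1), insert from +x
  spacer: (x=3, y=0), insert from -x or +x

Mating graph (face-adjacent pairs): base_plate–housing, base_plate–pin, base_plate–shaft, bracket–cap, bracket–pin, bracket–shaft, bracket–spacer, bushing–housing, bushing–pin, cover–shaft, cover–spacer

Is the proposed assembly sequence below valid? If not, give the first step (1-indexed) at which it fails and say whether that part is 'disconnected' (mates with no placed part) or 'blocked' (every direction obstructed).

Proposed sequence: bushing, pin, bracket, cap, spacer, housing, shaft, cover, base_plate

1. bushing@(0, 0) [-x clear] — {bushing}
2. pin@(1, 0) [+y clear] — {bushing, pin}
3. bracket@(2, 0) [-y clear] — {bracket, bushing, pin}
4. cap@(2, -1) [-x clear] — {bracket, bushing, cap, pin}
5. spacer@(3, 0) [+x clear] — {bracket, bushing, cap, pin, spacer}
6. housing@(0, 1) [+x clear] — {bracket, bushing, cap, housing, pin, spacer}
7. shaft@(2, 1) [+x clear] — {bracket, bushing, cap, housing, pin, shaft, spacer}
8. cover@(3, 1) [+x clear] — {bracket, bushing, cap, cover, housing, pin, shaft, spacer}
9. base_plate@(1, 1) [+y clear] — {base_plate, bracket, bushing, cap, cover, housing, pin, shaft, spacer}

Valid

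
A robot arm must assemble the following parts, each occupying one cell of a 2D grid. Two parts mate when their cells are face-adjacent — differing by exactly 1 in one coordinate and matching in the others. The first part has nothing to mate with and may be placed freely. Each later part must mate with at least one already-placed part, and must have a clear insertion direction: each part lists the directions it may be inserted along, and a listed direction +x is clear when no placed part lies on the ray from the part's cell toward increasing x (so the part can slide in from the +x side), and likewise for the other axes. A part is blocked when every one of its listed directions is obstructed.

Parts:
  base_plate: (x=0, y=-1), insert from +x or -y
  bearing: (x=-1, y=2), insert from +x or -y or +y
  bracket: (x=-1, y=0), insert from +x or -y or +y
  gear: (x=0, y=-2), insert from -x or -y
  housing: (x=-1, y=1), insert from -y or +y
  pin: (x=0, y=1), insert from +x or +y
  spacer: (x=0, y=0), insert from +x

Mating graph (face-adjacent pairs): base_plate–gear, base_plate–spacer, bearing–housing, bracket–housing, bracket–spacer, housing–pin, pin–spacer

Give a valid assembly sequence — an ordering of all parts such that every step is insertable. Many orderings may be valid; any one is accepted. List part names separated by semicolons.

1. bracket@(-1, 0) [+x clear] — {bracket}
2. spacer@(0, 0) [+x clear] — {bracket, spacer}
3. pin@(0, 1) [+x clear] — {bracket, pin, spacer}
4. base_plate@(0, -1) [+x clear] — {base_plate, bracket, pin, spacer}
5. housing@(-1, 1) [+y clear] — {base_plate, bracket, housing, pin, spacer}
6. bearing@(-1, 2) [+x clear] — {base_plate, bearing, bracket, housing, pin, spacer}
7. gear@(0, -2) [-x clear] — {base_plate, bearing, bracket, gear, housing, pin, spacer}

bracket; spacer; pin; base_plate; housing; bearing; gear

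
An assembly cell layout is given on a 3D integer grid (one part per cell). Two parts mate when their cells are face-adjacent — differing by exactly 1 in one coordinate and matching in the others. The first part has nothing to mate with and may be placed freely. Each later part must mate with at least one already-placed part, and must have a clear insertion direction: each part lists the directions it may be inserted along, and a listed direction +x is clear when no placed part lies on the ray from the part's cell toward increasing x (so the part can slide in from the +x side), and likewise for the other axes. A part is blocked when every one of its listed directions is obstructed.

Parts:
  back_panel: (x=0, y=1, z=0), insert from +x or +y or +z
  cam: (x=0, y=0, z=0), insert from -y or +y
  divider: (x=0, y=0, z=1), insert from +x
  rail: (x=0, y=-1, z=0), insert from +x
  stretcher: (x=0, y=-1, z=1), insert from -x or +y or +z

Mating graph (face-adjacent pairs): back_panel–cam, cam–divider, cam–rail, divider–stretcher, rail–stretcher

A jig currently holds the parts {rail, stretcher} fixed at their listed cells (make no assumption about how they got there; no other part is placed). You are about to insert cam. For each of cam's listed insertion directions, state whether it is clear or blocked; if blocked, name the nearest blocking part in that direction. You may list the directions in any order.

+y: clear; -y: blocked by rail

-y: nearest on ray is rail@(0, -1, 0) ⇒ blocked
+y: ray from cam(0, 0, 0) has no placed part ⇒ clear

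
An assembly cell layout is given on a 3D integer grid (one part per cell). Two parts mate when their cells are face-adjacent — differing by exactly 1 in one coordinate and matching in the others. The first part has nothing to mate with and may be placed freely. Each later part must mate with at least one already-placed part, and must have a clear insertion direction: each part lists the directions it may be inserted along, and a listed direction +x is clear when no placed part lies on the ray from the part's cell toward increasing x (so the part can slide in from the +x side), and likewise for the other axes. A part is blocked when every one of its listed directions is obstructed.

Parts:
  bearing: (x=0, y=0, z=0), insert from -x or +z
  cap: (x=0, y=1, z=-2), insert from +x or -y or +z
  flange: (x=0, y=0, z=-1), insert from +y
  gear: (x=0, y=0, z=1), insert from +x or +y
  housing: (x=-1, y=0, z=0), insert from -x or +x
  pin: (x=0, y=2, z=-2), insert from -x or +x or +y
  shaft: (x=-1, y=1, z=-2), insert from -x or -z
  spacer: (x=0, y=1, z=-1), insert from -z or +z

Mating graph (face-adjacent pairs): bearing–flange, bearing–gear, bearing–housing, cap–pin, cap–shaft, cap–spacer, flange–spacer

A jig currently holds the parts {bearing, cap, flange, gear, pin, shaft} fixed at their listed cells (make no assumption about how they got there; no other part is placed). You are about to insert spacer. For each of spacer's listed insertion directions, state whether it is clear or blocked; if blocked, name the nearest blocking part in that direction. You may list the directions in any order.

-z: nearest on ray is cap@(0, 1, -2) ⇒ blocked
+z: ray from spacer(0, 1, -1) has no placed part ⇒ clear

+z: clear; -z: blocked by cap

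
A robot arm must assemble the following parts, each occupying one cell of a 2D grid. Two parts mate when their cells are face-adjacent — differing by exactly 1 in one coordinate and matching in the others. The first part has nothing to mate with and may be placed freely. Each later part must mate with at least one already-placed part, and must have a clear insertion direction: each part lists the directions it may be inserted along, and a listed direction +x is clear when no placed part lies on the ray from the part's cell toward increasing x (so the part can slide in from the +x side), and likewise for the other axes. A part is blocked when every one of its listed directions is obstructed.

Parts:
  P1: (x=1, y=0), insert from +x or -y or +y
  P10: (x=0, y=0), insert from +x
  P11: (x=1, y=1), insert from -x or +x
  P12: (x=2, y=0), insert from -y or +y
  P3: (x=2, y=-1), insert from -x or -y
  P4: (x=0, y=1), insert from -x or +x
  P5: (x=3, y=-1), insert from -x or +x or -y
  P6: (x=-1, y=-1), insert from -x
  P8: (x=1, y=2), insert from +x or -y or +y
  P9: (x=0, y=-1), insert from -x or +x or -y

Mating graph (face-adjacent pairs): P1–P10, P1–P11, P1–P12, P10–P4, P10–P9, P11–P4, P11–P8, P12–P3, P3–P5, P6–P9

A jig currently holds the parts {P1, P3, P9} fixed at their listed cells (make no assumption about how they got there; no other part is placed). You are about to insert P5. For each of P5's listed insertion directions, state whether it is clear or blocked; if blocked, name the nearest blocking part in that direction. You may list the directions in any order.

-x: nearest on ray is P3@(2, -1) ⇒ blocked
+x: ray from P5(3, -1) has no placed part ⇒ clear
-y: ray from P5(3, -1) has no placed part ⇒ clear

+x: clear; -x: blocked by P3; -y: clear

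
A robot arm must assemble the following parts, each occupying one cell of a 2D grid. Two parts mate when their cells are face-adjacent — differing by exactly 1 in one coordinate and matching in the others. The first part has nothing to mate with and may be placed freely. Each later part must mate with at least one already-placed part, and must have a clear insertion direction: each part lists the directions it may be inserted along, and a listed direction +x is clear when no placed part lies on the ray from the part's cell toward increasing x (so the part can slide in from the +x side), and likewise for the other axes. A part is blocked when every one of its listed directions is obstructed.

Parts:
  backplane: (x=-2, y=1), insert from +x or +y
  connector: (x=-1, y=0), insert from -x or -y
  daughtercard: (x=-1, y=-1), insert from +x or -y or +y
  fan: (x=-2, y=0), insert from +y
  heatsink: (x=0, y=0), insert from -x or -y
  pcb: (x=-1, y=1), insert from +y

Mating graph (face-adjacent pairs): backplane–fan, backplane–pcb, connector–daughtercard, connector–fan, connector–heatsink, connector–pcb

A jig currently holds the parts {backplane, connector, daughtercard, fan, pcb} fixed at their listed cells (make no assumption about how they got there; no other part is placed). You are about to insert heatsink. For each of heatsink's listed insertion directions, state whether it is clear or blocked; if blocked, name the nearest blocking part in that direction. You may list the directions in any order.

-x: nearest on ray is connector@(-1, 0) ⇒ blocked
-y: ray from heatsink(0, 0) has no placed part ⇒ clear

-x: blocked by connector; -y: clear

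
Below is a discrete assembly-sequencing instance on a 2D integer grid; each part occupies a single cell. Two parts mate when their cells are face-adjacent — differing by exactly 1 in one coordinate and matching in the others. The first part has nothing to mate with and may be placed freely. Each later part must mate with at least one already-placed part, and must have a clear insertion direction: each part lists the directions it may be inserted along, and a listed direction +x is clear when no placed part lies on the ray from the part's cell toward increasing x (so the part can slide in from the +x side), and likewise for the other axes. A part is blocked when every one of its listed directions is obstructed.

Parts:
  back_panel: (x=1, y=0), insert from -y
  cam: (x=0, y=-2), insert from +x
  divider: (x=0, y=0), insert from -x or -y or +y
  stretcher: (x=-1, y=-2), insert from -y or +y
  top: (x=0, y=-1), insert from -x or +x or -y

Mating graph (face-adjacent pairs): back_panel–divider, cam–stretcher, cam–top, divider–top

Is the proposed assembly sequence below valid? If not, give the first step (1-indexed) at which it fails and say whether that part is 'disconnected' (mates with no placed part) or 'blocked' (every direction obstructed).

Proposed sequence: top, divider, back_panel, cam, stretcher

1. top@(0, -1) [-x clear] — {top}
2. divider@(0, 0) [-x clear] — {divider, top}
3. back_panel@(1, 0) [-y clear] — {back_panel, divider, top}
4. cam@(0, -2) [+x clear] — {back_panel, cam, divider, top}
5. stretcher@(-1, -2) [-y clear] — {back_panel, cam, divider, stretcher, top}

Valid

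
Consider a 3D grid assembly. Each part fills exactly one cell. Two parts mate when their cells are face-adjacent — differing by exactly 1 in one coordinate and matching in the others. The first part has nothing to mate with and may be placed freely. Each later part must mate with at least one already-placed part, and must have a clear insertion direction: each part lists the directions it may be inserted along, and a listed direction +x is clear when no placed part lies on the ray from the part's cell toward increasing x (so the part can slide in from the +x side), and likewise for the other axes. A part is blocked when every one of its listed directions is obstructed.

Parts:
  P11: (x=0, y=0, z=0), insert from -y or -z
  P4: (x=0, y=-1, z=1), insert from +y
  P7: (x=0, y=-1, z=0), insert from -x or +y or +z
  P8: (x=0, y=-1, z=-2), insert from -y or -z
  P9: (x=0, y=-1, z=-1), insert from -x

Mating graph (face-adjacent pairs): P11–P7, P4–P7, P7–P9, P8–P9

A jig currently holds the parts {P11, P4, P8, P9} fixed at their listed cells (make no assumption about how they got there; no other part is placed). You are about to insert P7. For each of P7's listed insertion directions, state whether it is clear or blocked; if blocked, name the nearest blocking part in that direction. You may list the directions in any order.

-x: ray from P7(0, -1, 0) has no placed part ⇒ clear
+y: nearest on ray is P11@(0, 0, 0) ⇒ blocked
+z: nearest on ray is P4@(0, -1, 1) ⇒ blocked

+y: blocked by P11; +z: blocked by P4; -x: clear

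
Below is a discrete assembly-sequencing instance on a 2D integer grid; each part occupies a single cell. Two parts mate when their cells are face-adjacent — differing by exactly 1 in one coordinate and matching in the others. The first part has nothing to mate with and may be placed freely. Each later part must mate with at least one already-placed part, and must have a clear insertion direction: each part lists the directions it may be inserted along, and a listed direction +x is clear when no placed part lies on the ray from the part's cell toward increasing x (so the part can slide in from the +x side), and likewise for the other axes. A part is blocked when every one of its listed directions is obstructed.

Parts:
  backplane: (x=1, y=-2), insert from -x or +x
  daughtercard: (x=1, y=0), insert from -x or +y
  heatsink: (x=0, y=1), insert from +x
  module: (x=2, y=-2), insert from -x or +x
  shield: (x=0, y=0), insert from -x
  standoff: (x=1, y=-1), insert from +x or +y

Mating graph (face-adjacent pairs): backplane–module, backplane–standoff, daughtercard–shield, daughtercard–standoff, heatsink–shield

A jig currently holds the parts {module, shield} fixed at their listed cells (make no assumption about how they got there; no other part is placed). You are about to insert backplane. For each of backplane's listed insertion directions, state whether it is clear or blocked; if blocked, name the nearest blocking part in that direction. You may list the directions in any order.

-x: ray from backplane(1, -2) has no placed part ⇒ clear
+x: nearest on ray is module@(2, -2) ⇒ blocked

+x: blocked by module; -x: clear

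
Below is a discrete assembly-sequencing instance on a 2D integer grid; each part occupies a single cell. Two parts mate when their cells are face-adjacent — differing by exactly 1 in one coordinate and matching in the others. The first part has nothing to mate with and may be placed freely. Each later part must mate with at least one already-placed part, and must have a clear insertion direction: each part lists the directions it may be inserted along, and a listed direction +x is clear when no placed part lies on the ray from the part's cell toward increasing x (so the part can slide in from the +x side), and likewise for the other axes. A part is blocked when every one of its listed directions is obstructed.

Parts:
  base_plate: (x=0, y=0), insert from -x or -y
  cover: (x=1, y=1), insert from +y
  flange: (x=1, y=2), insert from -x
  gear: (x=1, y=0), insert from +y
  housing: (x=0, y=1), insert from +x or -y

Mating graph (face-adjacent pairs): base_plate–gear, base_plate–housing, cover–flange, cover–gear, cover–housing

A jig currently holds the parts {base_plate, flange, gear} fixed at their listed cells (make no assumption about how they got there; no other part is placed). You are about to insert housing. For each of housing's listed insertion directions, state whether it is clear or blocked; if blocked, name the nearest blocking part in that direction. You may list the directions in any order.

+x: clear; -y: blocked by base_plate

+x: ray from housing(0, 1) has no placed part ⇒ clear
-y: nearest on ray is base_plate@(0, 0) ⇒ blocked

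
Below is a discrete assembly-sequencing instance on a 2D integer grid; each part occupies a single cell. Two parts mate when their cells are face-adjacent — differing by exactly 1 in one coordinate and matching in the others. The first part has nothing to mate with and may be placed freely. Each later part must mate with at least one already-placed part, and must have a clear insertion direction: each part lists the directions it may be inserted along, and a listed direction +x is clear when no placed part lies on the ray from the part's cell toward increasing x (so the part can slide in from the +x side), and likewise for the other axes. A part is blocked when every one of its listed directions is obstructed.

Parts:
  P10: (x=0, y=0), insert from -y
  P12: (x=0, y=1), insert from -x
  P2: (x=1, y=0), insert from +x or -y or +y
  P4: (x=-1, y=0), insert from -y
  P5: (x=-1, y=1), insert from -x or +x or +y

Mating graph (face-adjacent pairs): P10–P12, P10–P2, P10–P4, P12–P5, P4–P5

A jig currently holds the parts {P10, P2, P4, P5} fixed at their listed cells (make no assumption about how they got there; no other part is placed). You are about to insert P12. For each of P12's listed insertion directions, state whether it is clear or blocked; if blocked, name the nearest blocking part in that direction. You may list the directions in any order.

-x: blocked by P5

-x: nearest on ray is P5@(-1, 1) ⇒ blocked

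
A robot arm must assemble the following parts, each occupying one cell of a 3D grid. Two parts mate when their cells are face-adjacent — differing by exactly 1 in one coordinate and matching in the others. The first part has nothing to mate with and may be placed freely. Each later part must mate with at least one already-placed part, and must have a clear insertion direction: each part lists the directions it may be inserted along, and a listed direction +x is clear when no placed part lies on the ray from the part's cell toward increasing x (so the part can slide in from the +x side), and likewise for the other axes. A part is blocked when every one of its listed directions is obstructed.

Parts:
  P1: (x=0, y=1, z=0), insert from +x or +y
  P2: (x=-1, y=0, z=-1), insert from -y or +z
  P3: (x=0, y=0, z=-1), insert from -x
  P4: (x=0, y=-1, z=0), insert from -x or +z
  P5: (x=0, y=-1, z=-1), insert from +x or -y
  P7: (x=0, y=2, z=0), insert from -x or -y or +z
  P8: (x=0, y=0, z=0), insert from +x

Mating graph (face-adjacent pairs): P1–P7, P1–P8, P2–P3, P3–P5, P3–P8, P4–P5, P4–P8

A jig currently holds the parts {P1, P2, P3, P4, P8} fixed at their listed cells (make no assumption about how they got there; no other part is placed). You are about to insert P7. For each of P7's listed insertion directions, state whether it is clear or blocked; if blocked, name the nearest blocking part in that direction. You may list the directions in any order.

-x: ray from P7(0, 2, 0) has no placed part ⇒ clear
-y: nearest on ray is P1@(0, 1, 0) ⇒ blocked
+z: ray from P7(0, 2, 0) has no placed part ⇒ clear

+z: clear; -x: clear; -y: blocked by P1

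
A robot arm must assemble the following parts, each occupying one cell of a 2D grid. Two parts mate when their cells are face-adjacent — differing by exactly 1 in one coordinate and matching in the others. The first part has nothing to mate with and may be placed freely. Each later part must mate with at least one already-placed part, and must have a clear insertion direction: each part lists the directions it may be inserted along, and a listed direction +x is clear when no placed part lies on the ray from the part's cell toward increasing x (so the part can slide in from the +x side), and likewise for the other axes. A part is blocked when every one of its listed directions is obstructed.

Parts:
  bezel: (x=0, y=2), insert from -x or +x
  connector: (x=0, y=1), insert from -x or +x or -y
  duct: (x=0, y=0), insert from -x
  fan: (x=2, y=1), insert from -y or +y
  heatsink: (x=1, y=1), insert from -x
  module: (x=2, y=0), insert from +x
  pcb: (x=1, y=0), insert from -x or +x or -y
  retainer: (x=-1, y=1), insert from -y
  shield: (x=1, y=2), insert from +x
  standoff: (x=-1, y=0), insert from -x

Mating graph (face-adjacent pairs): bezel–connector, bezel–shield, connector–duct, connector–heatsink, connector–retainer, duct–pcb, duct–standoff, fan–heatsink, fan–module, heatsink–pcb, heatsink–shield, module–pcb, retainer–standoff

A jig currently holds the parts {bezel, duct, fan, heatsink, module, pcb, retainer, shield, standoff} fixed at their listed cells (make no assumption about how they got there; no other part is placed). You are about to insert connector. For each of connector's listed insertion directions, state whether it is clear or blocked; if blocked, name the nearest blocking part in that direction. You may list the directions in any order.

+x: blocked by heatsink; -x: blocked by retainer; -y: blocked by duct

-x: nearest on ray is retainer@(-1, 1) ⇒ blocked
+x: nearest on ray is heatsink@(1, 1) ⇒ blocked
-y: nearest on ray is duct@(0, 0) ⇒ blocked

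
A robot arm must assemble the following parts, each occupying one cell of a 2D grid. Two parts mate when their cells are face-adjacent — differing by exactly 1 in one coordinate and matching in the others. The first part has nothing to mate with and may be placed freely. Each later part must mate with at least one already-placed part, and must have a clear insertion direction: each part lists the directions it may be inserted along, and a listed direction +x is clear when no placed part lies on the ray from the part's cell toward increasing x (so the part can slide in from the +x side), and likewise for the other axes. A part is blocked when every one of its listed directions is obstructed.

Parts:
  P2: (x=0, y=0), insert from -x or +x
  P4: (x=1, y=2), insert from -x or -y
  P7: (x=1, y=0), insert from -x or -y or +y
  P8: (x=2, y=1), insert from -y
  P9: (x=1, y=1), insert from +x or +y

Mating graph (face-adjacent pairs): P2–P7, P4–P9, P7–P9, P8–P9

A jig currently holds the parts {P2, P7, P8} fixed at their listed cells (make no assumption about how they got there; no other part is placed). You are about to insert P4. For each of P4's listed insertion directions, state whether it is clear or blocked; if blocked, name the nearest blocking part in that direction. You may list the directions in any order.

-x: ray from P4(1, 2) has no placed part ⇒ clear
-y: nearest on ray is P7@(1, 0) ⇒ blocked

-x: clear; -y: blocked by P7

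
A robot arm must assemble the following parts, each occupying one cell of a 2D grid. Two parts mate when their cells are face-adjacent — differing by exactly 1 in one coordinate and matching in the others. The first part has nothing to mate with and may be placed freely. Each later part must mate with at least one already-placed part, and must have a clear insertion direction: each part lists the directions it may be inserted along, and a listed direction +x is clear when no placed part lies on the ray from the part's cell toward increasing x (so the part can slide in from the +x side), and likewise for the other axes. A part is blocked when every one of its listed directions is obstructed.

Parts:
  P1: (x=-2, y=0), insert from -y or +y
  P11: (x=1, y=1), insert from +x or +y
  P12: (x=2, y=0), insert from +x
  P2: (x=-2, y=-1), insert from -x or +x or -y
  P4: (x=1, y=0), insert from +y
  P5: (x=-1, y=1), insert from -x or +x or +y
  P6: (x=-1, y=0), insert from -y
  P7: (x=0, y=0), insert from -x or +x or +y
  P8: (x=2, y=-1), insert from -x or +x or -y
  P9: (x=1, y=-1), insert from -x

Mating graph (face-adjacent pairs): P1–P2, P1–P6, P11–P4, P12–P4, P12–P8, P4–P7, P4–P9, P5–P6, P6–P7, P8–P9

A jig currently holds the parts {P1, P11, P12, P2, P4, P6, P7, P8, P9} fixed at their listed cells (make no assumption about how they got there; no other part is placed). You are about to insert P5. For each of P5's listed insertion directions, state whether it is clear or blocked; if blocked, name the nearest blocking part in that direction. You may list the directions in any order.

-x: ray from P5(-1, 1) has no placed part ⇒ clear
+x: nearest on ray is P11@(1, 1) ⇒ blocked
+y: ray from P5(-1, 1) has no placed part ⇒ clear

+x: blocked by P11; +y: clear; -x: clear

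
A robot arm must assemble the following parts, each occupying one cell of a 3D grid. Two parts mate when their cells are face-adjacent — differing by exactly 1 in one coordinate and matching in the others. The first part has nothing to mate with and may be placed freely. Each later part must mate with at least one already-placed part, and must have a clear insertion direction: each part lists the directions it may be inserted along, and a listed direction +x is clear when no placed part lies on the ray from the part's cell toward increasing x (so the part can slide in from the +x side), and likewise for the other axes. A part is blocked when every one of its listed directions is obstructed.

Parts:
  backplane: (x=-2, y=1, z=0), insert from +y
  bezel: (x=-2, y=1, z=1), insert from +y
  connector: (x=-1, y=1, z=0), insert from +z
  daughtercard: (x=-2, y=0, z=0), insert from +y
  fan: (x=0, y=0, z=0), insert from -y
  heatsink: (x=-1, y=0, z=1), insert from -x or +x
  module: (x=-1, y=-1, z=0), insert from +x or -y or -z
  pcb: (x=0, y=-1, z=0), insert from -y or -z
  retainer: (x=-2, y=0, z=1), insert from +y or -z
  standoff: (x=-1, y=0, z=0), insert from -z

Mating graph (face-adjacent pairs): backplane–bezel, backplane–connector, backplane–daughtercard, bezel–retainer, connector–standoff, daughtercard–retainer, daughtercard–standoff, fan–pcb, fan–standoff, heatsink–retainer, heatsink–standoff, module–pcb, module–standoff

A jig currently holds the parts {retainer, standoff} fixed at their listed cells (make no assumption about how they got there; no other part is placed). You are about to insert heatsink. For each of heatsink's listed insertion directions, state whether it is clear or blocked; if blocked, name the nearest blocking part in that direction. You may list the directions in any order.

+x: clear; -x: blocked by retainer

-x: nearest on ray is retainer@(-2, 0, 1) ⇒ blocked
+x: ray from heatsink(-1, 0, 1) has no placed part ⇒ clear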